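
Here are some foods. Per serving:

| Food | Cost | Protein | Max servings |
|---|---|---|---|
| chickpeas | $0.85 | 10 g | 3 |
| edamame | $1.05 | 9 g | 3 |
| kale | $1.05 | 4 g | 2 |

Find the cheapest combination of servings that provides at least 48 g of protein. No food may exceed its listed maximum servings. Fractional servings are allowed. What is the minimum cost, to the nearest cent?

Cost per g of protein: chickpeas $0.0850, edamame $0.1167, kale $0.2625.
Take 3 servings of chickpeas: +30.0 g protein for $2.55 (total $2.55, still need 18.0 g).
Take 2 servings of edamame: +18.0 g protein for $2.10 (total $4.65, still need 0.0 g).
Filling from the cheapest source first is optimal under one linear minimum: $4.65.

$4.65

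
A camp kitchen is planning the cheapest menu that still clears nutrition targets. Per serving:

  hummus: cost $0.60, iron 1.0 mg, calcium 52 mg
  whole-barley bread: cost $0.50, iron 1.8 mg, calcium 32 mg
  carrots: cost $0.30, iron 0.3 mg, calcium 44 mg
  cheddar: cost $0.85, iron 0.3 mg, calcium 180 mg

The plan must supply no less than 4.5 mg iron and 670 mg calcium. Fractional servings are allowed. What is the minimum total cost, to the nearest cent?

$3.84

With two linear requirements the optimum uses one or two foods; enumerate the corners.
hummus only: max(4.5/1.0, 670/52) = 12.88 servings → $7.73.
whole-barley bread only: max(4.5/1.8, 670/32) = 20.94 servings → $10.47.
carrots only: max(4.5/0.3, 670/44) = 15.23 servings → $4.57.
cheddar only: max(4.5/0.3, 670/180) = 15 servings → $12.75.
hummus + whole-barley bread: the both-tight solution has a negative serving — not a feasible corner.
hummus + carrots with both targets exact would need a negative amount; discard.
hummus + cheddar with both tight: 3.704 servings and 2.652 servings → $4.48.
whole-barley bread + carrots: intersection lies outside the first quadrant.
whole-barley bread + cheddar with both tight: 1.937 servings and 3.378 servings → $3.84.
carrots + cheddar with both tight: 14.93 servings and 0.07353 servings → $4.54.
The minimum over all feasible corners is $3.84.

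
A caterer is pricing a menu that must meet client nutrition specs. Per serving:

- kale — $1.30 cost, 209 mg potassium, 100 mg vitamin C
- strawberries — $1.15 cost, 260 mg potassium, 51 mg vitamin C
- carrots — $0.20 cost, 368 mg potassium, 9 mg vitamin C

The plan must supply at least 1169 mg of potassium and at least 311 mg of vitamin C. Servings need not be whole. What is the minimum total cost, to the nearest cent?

$4.17

Check every corner: each single food scaled to meet both minima, and each pair solved so both constraints bind.
kale only: max(1169/209, 311/100) = 5.593 servings → $7.27.
strawberries only: max(1169/260, 311/51) = 6.098 servings → $7.01.
carrots only: max(1169/368, 311/9) = 34.56 servings → $6.91.
kale + strawberries with both tight: 1.385 servings and 3.383 servings → $5.69.
kale + carrots with both tight: 2.976 servings and 1.486 servings → $4.17.
strawberries + carrots with both targets exact would need a negative amount; discard.
The minimum over all feasible corners is $4.17.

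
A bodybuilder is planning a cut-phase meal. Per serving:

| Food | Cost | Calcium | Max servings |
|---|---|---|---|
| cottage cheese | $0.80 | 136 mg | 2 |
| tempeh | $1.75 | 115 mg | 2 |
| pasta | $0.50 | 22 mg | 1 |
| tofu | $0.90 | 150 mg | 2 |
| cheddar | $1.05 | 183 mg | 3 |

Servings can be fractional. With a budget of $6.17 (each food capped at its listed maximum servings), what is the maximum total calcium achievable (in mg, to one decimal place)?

Calcium per dollar: cheddar 174.3, cottage cheese 170, tofu 166.7, tempeh 65.71, pasta 44.
Take 3 servings of cheddar: spends $3.15, +549.0 mg calcium (running total 549.0 mg).
Take 2 servings of cottage cheese: spends $1.60, +272.0 mg calcium (running total 821.0 mg).
Take 1.578 servings of tofu: spends $1.42, +236.7 mg calcium (running total 1057.7 mg).
Filling greedily by calcium-per-dollar is optimal for one linear limit, giving 1057.7 mg.

1057.7 mg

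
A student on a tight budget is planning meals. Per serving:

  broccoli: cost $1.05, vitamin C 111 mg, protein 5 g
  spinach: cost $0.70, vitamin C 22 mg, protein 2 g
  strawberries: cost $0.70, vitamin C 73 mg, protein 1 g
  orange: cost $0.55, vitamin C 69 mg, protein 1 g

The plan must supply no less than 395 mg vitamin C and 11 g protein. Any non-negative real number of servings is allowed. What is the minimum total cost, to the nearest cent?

An LP optimum is at a vertex; with two nutrient constraints at most two foods are used. Check each candidate.
broccoli only: max(395/111, 11/5) = 3.559 servings → $3.74.
spinach only: max(395/22, 11/2) = 17.95 servings → $12.57.
strawberries only: max(395/73, 11/1) = 11 servings → $7.70.
orange only: max(395/69, 11/1) = 11 servings → $6.05.
broccoli + spinach: intersection lies outside the first quadrant.
broccoli + strawberries with both tight: 1.606 servings and 2.969 servings → $3.76.
broccoli + orange with both tight: 1.556 servings and 3.222 servings → $3.41.
spinach + strawberries with both tight: 3.29 servings and 4.419 servings → $5.40.
spinach + orange with both tight: 3.138 servings and 4.724 servings → $4.79.
strawberries + orange with both targets exact would need a negative amount; discard.
The minimum over all feasible corners is $3.41.

$3.41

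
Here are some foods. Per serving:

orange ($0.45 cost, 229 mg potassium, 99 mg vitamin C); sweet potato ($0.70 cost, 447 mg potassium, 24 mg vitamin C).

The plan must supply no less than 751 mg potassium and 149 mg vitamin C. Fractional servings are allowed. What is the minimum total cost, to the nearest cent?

orange only: max(751/229, 149/99) = 3.279 servings → $1.48.
sweet potato only: max(751/447, 149/24) = 6.208 servings → $4.35.
orange + sweet potato with both tight: 1.253 servings and 1.038 servings → $1.29.
The minimum over all feasible corners is $1.29.

$1.29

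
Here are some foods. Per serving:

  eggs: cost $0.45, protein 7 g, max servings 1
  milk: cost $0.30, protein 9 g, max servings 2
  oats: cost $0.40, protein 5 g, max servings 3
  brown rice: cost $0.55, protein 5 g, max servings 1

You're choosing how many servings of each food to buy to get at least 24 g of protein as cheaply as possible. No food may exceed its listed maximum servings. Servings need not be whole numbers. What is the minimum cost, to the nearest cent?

$0.99

Cost per g of protein: milk $0.0333, eggs $0.0643, oats $0.0800, brown rice $0.1100.
Take 2 servings of milk: +18.0 g protein for $0.60 (total $0.60, still need 6.0 g).
Take 0.8571 servings of eggs: +6.0 g protein for $0.39 (total $0.99, still need 0.0 g).
Greedy by cheapest-per-g is optimal for a single linear constraint, so the minimum cost is $0.99.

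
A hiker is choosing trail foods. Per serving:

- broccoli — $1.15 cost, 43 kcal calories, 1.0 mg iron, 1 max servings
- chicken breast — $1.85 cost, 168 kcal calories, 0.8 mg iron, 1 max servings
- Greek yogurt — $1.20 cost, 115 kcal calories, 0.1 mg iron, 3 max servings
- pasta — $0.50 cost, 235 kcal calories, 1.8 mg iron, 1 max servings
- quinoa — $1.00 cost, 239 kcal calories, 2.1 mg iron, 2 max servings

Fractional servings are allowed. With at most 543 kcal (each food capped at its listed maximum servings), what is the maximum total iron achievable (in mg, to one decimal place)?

Iron per kcal: broccoli 0.02326, quinoa 0.008787, pasta 0.00766, chicken breast 0.004762, Greek yogurt 0.0008696.
Take 1 serving of broccoli: uses 43 kcal, +1.0 mg iron (running total 1.0 mg).
Take 2 servings of quinoa: uses 478 kcal, +4.2 mg iron (running total 5.2 mg).
Take 0.09362 servings of pasta: uses 22 kcal, +0.2 mg iron (running total 5.4 mg).
Filling greedily by iron-per-kcal is optimal for one linear limit, giving 5.4 mg.

5.4 mg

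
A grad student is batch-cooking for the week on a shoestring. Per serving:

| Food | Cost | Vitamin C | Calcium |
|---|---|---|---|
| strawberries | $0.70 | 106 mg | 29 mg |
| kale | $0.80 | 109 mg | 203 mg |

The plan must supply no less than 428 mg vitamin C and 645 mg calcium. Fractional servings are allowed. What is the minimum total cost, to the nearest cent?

$3.07

Minimising a linear cost over {vitamin C ≥ 428, calcium ≥ 645, servings ≥ 0} — the optimum is at a vertex, using one or two foods.
strawberries only: max(428/106, 645/29) = 22.24 servings → $15.57.
kale only: max(428/109, 645/203) = 3.927 servings → $3.14.
strawberries + kale with both tight: 0.9031 servings and 3.048 servings → $3.07.
So the least-cost plan costs $3.07.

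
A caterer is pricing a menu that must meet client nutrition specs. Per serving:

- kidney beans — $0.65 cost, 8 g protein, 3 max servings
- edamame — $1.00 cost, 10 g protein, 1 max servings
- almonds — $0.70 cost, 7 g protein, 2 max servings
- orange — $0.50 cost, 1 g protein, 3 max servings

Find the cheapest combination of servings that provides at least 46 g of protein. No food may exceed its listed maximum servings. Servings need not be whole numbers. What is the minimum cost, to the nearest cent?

Cost per g of protein: kidney beans $0.0813, edamame $0.1000, almonds $0.1000, orange $0.5000.
Take 3 servings of kidney beans: +24.0 g protein for $1.95 (total $1.95, still need 22.0 g).
Take 1 serving of edamame: +10.0 g protein for $1.00 (total $2.95, still need 12.0 g).
Take 1.714 servings of almonds: +12.0 g protein for $1.20 (total $4.15, still need 0.0 g).
Filling from the cheapest source first is optimal under one linear minimum: $4.15.

$4.15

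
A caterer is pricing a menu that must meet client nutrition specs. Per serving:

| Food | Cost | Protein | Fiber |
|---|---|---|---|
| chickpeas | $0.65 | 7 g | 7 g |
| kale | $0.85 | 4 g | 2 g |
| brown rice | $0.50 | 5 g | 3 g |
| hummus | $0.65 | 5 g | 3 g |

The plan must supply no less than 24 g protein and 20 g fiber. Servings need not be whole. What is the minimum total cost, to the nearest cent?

Minimising a linear cost over {protein ≥ 24, fiber ≥ 20, servings ≥ 0} — the optimum is at a vertex, using one or two foods.
chickpeas only: max(24/7, 20/7) = 3.429 servings → $2.23.
kale only: max(24/4, 20/2) = 10 servings → $8.50.
brown rice only: max(24/5, 20/3) = 6.667 servings → $3.33.
hummus only: max(24/5, 20/3) = 6.667 servings → $4.33.
chickpeas + kale with both tight: 2.286 servings and 2 servings → $3.19.
chickpeas + brown rice with both tight: 2 servings and 2 servings → $2.30.
chickpeas + hummus with both tight: 2 servings and 2 servings → $2.60.
kale + brown rice: intersection lies outside the first quadrant.
kale + hummus with both targets exact would need a negative amount; discard.
brown rice + hummus (both tight): parallel constraints — no distinct corner.
So the least-cost plan costs $2.23.

$2.23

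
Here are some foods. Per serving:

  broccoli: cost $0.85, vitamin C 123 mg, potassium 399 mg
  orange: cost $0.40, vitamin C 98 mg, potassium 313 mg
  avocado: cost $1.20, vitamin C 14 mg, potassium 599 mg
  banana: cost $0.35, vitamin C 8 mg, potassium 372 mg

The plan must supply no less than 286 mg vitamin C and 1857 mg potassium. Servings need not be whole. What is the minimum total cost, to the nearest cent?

Check every corner: each single food scaled to meet both minima, and each pair solved so both constraints bind.
broccoli only: max(286/123, 1857/399) = 4.654 servings → $3.96.
orange only: max(286/98, 1857/313) = 5.933 servings → $2.37.
avocado only: max(286/14, 1857/599) = 20.43 servings → $24.51.
banana only: max(286/8, 1857/372) = 35.75 servings → $12.51.
broccoli + orange: the both-tight solution has a negative serving — not a feasible corner.
broccoli + avocado with both tight: 2.134 servings and 1.679 servings → $3.83.
broccoli + banana with both tight: 2.151 servings and 2.685 servings → $2.77.
orange + avocado with both tight: 2.675 servings and 1.702 servings → $3.11.
orange + banana with both tight: 2.696 servings and 2.723 servings → $2.03.
avocado + banana: intersection lies outside the first quadrant.
So the least-cost plan costs $2.03.

$2.03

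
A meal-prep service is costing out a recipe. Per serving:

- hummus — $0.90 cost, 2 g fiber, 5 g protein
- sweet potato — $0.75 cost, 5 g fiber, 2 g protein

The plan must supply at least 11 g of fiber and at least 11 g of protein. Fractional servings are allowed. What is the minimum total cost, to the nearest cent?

$2.59

The cheapest plan sits at a corner of the feasible region — with two constraints it uses at most two foods.
hummus only: max(11/2, 11/5) = 5.5 servings → $4.95.
sweet potato only: max(11/5, 11/2) = 5.5 servings → $4.12.
hummus + sweet potato with both tight: 1.571 servings and 1.571 servings → $2.59.
The minimum over all feasible corners is $2.59.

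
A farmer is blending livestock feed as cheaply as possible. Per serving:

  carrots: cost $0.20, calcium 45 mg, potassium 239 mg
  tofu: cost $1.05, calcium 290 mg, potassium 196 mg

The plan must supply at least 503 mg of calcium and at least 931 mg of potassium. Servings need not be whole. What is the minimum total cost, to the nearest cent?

For a min-cost LP with two ≥-constraints, a basic feasible solution has at most two positive variables.
carrots only: max(503/45, 931/239) = 11.18 servings → $2.24.
tofu only: max(503/290, 931/196) = 4.75 servings → $4.99.
carrots + tofu with both tight: 2.834 servings and 1.295 servings → $1.93.
So the least-cost plan costs $1.93.

$1.93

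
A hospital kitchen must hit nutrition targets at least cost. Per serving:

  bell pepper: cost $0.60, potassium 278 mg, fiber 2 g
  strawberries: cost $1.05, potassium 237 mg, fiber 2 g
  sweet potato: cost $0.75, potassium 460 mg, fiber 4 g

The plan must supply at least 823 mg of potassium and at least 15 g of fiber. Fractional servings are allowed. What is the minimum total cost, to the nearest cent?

$2.81

An LP optimum is at a vertex; with two nutrient constraints at most two foods are used. Check each candidate.
bell pepper only: max(823/278, 15/2) = 7.5 servings → $4.50.
strawberries only: max(823/237, 15/2) = 7.5 servings → $7.88.
sweet potato only: max(823/460, 15/4) = 3.75 servings → $2.81.
bell pepper + strawberries: the both-tight solution has a negative serving — not a feasible corner.
bell pepper + sweet potato: the both-tight solution has a negative serving — not a feasible corner.
strawberries + sweet potato: intersection lies outside the first quadrant.
The minimum over all feasible corners is $2.81.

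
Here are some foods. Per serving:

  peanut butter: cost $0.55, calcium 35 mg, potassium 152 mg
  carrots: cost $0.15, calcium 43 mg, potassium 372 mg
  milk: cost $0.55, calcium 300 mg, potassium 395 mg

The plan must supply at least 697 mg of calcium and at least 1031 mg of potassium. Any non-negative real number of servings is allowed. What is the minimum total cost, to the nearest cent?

$1.30

A basic optimal solution has at most two foods positive. Try each food alone and each pair with both targets met exactly.
peanut butter only: max(697/35, 1031/152) = 19.91 servings → $10.95.
carrots only: max(697/43, 1031/372) = 16.21 servings → $2.43.
milk only: max(697/300, 1031/395) = 2.61 servings → $1.44.
peanut butter + carrots with both targets exact would need a negative amount; discard.
peanut butter + milk with both tight: 1.07 servings and 2.199 servings → $1.80.
carrots + milk with both tight: 0.3592 servings and 2.272 servings → $1.30.
So the least-cost plan costs $1.30.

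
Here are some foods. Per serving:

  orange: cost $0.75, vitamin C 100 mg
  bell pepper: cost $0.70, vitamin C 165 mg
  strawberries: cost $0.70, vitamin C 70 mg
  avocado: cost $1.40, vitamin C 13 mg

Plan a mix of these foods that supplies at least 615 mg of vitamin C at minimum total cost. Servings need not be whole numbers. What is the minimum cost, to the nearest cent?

Cost per mg of vitamin C: bell pepper $0.0042, orange $0.0075, strawberries $0.0100, avocado $0.1077.
With no serving limits, use only bell pepper: 615 mg / 165 mg = 3.727 servings × $0.70 = $2.61.

$2.61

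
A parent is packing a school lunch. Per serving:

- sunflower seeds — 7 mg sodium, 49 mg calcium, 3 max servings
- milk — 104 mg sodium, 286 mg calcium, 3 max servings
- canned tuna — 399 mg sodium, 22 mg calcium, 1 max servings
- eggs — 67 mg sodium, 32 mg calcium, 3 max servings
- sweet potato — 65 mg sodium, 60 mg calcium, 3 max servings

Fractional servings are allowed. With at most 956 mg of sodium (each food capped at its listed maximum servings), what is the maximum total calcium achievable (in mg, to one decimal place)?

1293.5 mg

Calcium per mg sodium: sunflower seeds 7, milk 2.75, sweet potato 0.9231, eggs 0.4776, canned tuna 0.05514.
Take 3 servings of sunflower seeds: uses 21 mg sodium, +147.0 mg calcium (running total 147.0 mg).
Take 3 servings of milk: uses 312 mg sodium, +858.0 mg calcium (running total 1005.0 mg).
Take 3 servings of sweet potato: uses 195 mg sodium, +180.0 mg calcium (running total 1185.0 mg).
Take 3 servings of eggs: uses 201 mg sodium, +96.0 mg calcium (running total 1281.0 mg).
Take 0.5689 servings of canned tuna: uses 227 mg sodium, +12.5 mg calcium (running total 1293.5 mg).
Greedy by best ratio exhausts the sodium allowance optimally: 1293.5 mg.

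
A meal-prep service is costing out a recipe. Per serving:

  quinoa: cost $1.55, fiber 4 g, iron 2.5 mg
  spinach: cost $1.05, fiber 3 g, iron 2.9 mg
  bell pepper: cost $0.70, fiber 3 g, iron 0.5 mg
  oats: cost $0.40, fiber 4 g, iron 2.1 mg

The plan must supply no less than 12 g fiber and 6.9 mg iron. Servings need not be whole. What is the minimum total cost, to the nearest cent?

$1.31

Two binding constraints pin down two serving amounts, so the optimal mix uses at most two foods. The candidates are each food alone (scaled to the tighter of fiber/iron) and each pair with both constraints tight.
quinoa only: max(12/4, 6.9/2.5) = 3 servings → $4.65.
spinach only: max(12/3, 6.9/2.9) = 4 servings → $4.20.
bell pepper only: max(12/3, 6.9/0.5) = 13.8 servings → $9.66.
oats only: max(12/4, 6.9/2.1) = 3.286 servings → $1.31.
quinoa + spinach: the both-tight solution has a negative serving — not a feasible corner.
quinoa + bell pepper with both tight: 2.673 servings and 0.4364 servings → $4.45.
quinoa + oats with both tight: 1.5 servings and 1.5 servings → $2.92.
spinach + bell pepper with both tight: 2.042 servings and 1.958 servings → $3.51.
spinach + oats with both tight: 0.4528 servings and 2.66 servings → $1.54.
bell pepper + oats with both targets exact would need a negative amount; discard.
Cheapest feasible corner: $1.31.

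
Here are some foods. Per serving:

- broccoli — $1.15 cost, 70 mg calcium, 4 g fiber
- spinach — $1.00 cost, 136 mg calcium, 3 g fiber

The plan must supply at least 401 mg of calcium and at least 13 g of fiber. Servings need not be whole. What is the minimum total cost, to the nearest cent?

$4.02

With two linear requirements the optimum uses one or two foods; enumerate the corners.
broccoli only: max(401/70, 13/4) = 5.729 servings → $6.59.
spinach only: max(401/136, 13/3) = 4.333 servings → $4.33.
broccoli + spinach with both tight: 1.692 servings and 2.078 servings → $4.02.
So the least-cost plan costs $4.02.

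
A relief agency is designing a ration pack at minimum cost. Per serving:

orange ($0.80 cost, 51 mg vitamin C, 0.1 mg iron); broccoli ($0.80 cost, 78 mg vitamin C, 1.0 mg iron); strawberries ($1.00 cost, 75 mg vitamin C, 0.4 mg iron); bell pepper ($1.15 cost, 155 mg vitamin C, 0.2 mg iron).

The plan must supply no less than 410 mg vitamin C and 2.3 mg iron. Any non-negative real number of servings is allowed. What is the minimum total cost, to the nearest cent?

orange only: max(410/51, 2.3/0.1) = 23 servings → $18.40.
broccoli only: max(410/78, 2.3/1.0) = 5.256 servings → $4.21.
strawberries only: max(410/75, 2.3/0.4) = 5.75 servings → $5.75.
bell pepper only: max(410/155, 2.3/0.2) = 11.5 servings → $13.22.
orange + broccoli with both tight: 5.338 servings and 1.766 servings → $5.68.
orange + strawberries: the both-tight solution has a negative serving — not a feasible corner.
orange + bell pepper: intersection lies outside the first quadrant.
broccoli + strawberries with both tight: 0.1941 servings and 5.265 servings → $5.42.
broccoli + bell pepper with both tight: 1.969 servings and 1.654 servings → $3.48.
strawberries + bell pepper: intersection lies outside the first quadrant.
Cheapest feasible corner: $3.48.

$3.48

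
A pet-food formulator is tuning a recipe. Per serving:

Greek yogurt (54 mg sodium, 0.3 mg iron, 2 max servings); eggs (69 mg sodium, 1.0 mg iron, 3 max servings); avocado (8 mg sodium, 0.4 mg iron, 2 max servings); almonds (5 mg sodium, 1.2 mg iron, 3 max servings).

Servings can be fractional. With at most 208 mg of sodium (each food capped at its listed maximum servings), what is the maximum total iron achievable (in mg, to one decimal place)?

Iron per mg sodium: almonds 0.24, avocado 0.05, eggs 0.01449, Greek yogurt 0.005556.
Take 3 servings of almonds: uses 15 mg sodium, +3.6 mg iron (running total 3.6 mg).
Take 2 servings of avocado: uses 16 mg sodium, +0.8 mg iron (running total 4.4 mg).
Take 2.565 servings of eggs: uses 177 mg sodium, +2.6 mg iron (running total 7.0 mg).
Greedy by best ratio exhausts the sodium allowance optimally: 7.0 mg.

7.0 mg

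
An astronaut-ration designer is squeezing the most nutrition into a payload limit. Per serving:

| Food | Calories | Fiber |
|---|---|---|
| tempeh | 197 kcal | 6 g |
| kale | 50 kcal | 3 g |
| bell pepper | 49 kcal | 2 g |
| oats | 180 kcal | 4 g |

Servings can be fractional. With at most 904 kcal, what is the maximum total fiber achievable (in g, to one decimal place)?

Fiber per kcal: kale 0.06, bell pepper 0.04082, tempeh 0.03046, oats 0.02222.
With no serving limits, spend the whole calories allowance on kale: 904 kcal / 50 kcal × 3 g = 54.2 g.

54.2 g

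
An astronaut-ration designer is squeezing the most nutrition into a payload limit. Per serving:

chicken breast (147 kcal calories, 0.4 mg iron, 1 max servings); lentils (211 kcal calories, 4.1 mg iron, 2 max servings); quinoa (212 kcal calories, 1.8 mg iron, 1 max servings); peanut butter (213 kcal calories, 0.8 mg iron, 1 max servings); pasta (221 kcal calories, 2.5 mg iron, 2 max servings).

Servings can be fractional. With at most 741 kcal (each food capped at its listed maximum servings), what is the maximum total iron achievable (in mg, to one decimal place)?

Iron per kcal: lentils 0.01943, pasta 0.01131, quinoa 0.008491, peanut butter 0.003756, chicken breast 0.002721.
Take 2 servings of lentils: uses 422 kcal, +8.2 mg iron (running total 8.2 mg).
Take 1.443 servings of pasta: uses 319 kcal, +3.6 mg iron (running total 11.8 mg).
Filling greedily by iron-per-kcal is optimal for one linear limit, giving 11.8 mg.

11.8 mg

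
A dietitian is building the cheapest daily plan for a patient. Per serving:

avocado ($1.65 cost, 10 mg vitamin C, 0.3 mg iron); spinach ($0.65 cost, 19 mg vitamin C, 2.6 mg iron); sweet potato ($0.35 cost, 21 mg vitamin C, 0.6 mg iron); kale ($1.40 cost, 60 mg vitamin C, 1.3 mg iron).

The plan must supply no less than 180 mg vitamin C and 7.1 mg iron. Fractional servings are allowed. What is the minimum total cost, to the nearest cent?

Two binding constraints pin down two serving amounts, so the optimal mix uses at most two foods. The candidates are each food alone (scaled to the tighter of vitamin C/iron) and each pair with both constraints tight.
avocado only: max(180/10, 7.1/0.3) = 23.67 servings → $39.05.
spinach only: max(180/19, 7.1/2.6) = 9.474 servings → $6.16.
sweet potato only: max(180/21, 7.1/0.6) = 11.83 servings → $4.14.
kale only: max(180/60, 7.1/1.3) = 5.462 servings → $7.65.
avocado + spinach with both tight: 16.41 servings and 0.8374 servings → $27.62.
avocado + sweet potato: the both-tight solution has a negative serving — not a feasible corner.
avocado + kale with both targets exact would need a negative amount; discard.
spinach + sweet potato with both tight: 0.9514 servings and 7.711 servings → $3.32.
spinach + kale with both tight: 1.462 servings and 2.537 servings → $4.50.
sweet potato + kale: the both-tight solution has a negative serving — not a feasible corner.
Cheapest feasible corner: $3.32.

$3.32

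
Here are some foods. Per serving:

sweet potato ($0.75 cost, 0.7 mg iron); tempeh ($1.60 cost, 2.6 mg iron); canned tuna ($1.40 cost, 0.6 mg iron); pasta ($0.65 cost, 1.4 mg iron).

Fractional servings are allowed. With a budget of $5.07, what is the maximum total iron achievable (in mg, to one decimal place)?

10.9 mg

Iron per dollar: pasta 2.154, tempeh 1.625, sweet potato 0.9333, canned tuna 0.4286.
With no serving limits, spend the whole cost allowance on pasta: $5.07 / $0.65 × 1.4 mg = 10.9 mg.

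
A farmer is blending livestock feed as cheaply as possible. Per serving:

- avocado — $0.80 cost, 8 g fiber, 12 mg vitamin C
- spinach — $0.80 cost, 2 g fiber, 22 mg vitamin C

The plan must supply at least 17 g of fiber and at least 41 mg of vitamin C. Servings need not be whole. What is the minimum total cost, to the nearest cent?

Compare the cost at each extreme point of the feasible region.
avocado only: max(17/8, 41/12) = 3.417 servings → $2.73.
spinach only: max(17/2, 41/22) = 8.5 servings → $6.80.
avocado + spinach with both tight: 1.921 servings and 0.8158 servings → $2.19.
So the least-cost plan costs $2.19.

$2.19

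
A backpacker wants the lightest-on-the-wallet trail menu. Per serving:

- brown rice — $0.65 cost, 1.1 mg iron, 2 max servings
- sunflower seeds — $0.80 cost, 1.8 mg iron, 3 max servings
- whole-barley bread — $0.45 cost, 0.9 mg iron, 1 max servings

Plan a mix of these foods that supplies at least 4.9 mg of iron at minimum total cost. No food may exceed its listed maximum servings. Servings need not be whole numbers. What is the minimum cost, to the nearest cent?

$2.18

Cost per mg of iron: sunflower seeds $0.4444, whole-barley bread $0.5000, brown rice $0.5909.
Take 2.722 servings of sunflower seeds: +4.9 mg iron for $2.18 (total $2.18, still need 0.0 mg).
Filling from the cheapest source first is optimal under one linear minimum: $2.18.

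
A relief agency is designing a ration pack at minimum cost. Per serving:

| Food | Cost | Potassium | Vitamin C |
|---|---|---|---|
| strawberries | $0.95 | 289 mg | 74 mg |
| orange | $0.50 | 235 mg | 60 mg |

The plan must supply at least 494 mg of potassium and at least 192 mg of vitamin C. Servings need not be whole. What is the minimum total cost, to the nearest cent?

$1.60

strawberries only: max(494/289, 192/74) = 2.595 servings → $2.46.
orange only: max(494/235, 192/60) = 3.2 servings → $1.60.
strawberries + orange: the both-tight solution has a negative serving — not a feasible corner.
So the least-cost plan costs $1.60.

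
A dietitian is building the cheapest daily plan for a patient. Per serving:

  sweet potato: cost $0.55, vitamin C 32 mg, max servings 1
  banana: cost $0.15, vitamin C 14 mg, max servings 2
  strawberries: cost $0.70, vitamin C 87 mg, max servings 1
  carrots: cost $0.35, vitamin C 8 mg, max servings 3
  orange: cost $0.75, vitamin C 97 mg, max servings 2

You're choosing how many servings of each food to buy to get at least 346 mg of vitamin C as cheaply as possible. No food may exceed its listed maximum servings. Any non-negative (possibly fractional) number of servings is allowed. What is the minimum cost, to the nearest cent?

$3.27

Cost per mg of vitamin C: orange $0.0077, strawberries $0.0080, banana $0.0107, sweet potato $0.0172, carrots $0.0437.
Take 2 servings of orange: +194.0 mg vitamin C for $1.50 (total $1.50, still need 152.0 mg).
Take 1 serving of strawberries: +87.0 mg vitamin C for $0.70 (total $2.20, still need 65.0 mg).
Take 2 servings of banana: +28.0 mg vitamin C for $0.30 (total $2.50, still need 37.0 mg).
Take 1 serving of sweet potato: +32.0 mg vitamin C for $0.55 (total $3.05, still need 5.0 mg).
Take 0.625 servings of carrots: +5.0 mg vitamin C for $0.22 (total $3.27, still need 0.0 mg).
Filling from the cheapest source first is optimal under one linear minimum: $3.27.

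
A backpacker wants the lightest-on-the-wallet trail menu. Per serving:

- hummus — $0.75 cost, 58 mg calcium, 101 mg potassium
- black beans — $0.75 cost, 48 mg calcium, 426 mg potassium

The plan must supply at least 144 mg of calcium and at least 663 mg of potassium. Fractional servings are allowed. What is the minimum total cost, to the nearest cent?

$2.02

A basic optimal solution has at most two foods positive. Try each food alone and each pair with both targets met exactly.
hummus only: max(144/58, 663/101) = 6.564 servings → $4.92.
black beans only: max(144/48, 663/426) = 3 servings → $2.25.
hummus + black beans with both tight: 1.486 servings and 1.204 servings → $2.02.
The minimum over all feasible corners is $2.02.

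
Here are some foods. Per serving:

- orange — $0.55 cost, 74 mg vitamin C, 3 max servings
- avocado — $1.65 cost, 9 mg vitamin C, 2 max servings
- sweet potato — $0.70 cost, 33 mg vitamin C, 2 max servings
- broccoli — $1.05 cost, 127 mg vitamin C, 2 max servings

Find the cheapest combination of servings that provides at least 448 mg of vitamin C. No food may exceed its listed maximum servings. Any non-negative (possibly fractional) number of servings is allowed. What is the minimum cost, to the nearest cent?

Cost per mg of vitamin C: orange $0.0074, broccoli $0.0083, sweet potato $0.0212, avocado $0.1833.
Take 3 servings of orange: +222.0 mg vitamin C for $1.65 (total $1.65, still need 226.0 mg).
Take 1.78 servings of broccoli: +226.0 mg vitamin C for $1.87 (total $3.52, still need 0.0 mg).
Filling from the cheapest source first is optimal under one linear minimum: $3.52.

$3.52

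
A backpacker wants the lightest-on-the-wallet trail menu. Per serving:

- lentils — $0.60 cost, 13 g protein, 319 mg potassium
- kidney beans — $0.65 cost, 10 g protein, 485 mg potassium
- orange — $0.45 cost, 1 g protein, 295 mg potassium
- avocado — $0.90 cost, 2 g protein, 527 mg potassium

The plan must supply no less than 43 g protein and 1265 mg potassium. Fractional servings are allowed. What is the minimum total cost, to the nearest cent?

At the optimum either one food covers both requirements or two foods hit both targets exactly; no other combination can be cheaper.
lentils only: max(43/13, 1265/319) = 3.966 servings → $2.38.
kidney beans only: max(43/10, 1265/485) = 4.3 servings → $2.79.
orange only: max(43/1, 1265/295) = 43 servings → $19.35.
avocado only: max(43/2, 1265/527) = 21.5 servings → $19.35.
lentils + kidney beans with both tight: 2.634 servings and 0.8758 servings → $2.15.
lentils + orange with both tight: 3.248 servings and 0.7759 servings → $2.30.
lentils + avocado with both tight: 3.24 servings and 0.4391 servings → $2.34.
kidney beans + orange with both targets exact would need a negative amount; discard.
kidney beans + avocado with both targets exact would need a negative amount; discard.
orange + avocado with both targets exact would need a negative amount; discard.
The minimum over all feasible corners is $2.15.

$2.15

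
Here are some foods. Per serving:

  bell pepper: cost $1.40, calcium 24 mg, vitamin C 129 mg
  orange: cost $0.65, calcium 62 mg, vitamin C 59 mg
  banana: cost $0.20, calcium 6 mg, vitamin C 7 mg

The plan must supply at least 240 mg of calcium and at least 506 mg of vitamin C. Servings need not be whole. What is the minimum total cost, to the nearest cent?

$5.52

bell pepper only: max(240/24, 506/129) = 10 servings → $14.00.
orange only: max(240/62, 506/59) = 8.576 servings → $5.57.
banana only: max(240/6, 506/7) = 72.29 servings → $14.46.
bell pepper + orange with both tight: 2.615 servings and 2.859 servings → $5.52.
bell pepper + banana with both tight: 2.238 servings and 31.05 servings → $9.34.
orange + banana: intersection lies outside the first quadrant.
So the least-cost plan costs $5.52.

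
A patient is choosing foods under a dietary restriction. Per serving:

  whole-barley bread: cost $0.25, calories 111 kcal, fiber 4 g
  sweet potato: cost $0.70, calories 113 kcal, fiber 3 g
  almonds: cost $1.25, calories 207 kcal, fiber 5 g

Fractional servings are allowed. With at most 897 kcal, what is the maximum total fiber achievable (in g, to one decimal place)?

32.3 g

Fiber per kcal: whole-barley bread 0.03604, sweet potato 0.02655, almonds 0.02415.
With no serving limits, spend the whole calories allowance on whole-barley bread: 897 kcal / 111 kcal × 4 g = 32.3 g.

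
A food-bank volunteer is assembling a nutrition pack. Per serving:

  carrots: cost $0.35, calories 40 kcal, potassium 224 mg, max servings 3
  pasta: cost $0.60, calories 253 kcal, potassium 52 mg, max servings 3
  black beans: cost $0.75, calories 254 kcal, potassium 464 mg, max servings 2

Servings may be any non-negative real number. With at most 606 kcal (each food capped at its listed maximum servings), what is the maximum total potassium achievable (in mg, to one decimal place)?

1559.8 mg

Potassium per kcal: carrots 5.6, black beans 1.827, pasta 0.2055.
Take 3 servings of carrots: uses 120 kcal, +672.0 mg potassium (running total 672.0 mg).
Take 1.913 servings of black beans: uses 486 kcal, +887.8 mg potassium (running total 1559.8 mg).
Filling greedily by potassium-per-kcal is optimal for one linear limit, giving 1559.8 mg.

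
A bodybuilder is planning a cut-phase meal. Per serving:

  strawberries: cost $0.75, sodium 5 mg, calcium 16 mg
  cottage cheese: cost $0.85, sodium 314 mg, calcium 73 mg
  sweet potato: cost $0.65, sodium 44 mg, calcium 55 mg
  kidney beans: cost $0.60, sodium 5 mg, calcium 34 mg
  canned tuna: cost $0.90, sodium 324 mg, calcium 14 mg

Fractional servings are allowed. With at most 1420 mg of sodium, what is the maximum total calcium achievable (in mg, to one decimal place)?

9656.0 mg

Calcium per mg sodium: kidney beans 6.8, strawberries 3.2, sweet potato 1.25, cottage cheese 0.2325, canned tuna 0.04321.
With no serving limits, spend the whole sodium allowance on kidney beans: 1420 mg / 5 mg × 34 mg = 9656.0 mg.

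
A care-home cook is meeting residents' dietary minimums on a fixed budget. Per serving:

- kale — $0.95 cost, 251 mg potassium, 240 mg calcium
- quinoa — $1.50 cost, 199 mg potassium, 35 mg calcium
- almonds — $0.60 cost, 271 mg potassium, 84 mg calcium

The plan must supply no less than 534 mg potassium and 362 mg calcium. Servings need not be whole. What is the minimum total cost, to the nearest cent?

Two binding constraints pin down two serving amounts, so the optimal mix uses at most two foods. The candidates are each food alone (scaled to the tighter of potassium/calcium) and each pair with both constraints tight.
kale only: max(534/251, 362/240) = 2.127 servings → $2.02.
quinoa only: max(534/199, 362/35) = 10.34 servings → $15.51.
almonds only: max(534/271, 362/84) = 4.31 servings → $2.59.
kale + quinoa with both tight: 1.369 servings and 0.957 servings → $2.74.
kale + almonds with both tight: 1.211 servings and 0.8485 servings → $1.66.
quinoa + almonds: the both-tight solution has a negative serving — not a feasible corner.
Cheapest feasible corner: $1.66.

$1.66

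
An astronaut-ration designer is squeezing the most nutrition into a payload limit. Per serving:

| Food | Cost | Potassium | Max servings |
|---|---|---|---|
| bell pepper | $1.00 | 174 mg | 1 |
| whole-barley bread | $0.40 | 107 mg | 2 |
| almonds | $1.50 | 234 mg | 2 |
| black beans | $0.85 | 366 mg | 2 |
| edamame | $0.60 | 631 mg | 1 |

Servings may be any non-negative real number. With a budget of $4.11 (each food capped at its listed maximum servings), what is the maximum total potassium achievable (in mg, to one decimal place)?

Potassium per dollar: edamame 1052, black beans 430.6, whole-barley bread 267.5, bell pepper 174, almonds 156.
Take 1 serving of edamame: spends $0.60, +631.0 mg potassium (running total 631.0 mg).
Take 2 servings of black beans: spends $1.70, +732.0 mg potassium (running total 1363.0 mg).
Take 2 servings of whole-barley bread: spends $0.80, +214.0 mg potassium (running total 1577.0 mg).
Take 1 serving of bell pepper: spends $1.00, +174.0 mg potassium (running total 1751.0 mg).
Take 0.006667 servings of almonds: spends $0.01, +1.6 mg potassium (running total 1752.6 mg).
Greedy by best ratio exhausts the cost allowance optimally: 1752.6 mg.

1752.6 mg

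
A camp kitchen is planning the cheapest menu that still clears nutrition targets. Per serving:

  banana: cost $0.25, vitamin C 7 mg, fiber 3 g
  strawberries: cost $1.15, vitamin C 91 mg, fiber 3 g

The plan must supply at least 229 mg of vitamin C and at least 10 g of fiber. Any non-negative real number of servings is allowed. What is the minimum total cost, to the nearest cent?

This is a tiny linear program; its minimum lies at a vertex of the feasible set. List the vertices and price them.
banana only: max(229/7, 10/3) = 32.71 servings → $8.18.
strawberries only: max(229/91, 10/3) = 3.333 servings → $3.83.
banana + strawberries with both tight: 0.8849 servings and 2.448 servings → $3.04.
Cheapest feasible corner: $3.04.

$3.04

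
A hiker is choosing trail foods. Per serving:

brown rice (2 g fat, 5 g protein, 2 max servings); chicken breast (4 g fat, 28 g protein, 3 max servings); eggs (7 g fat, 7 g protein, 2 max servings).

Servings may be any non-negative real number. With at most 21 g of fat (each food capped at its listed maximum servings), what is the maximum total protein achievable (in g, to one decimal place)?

99.0 g

Protein per g fat: chicken breast 7, brown rice 2.5, eggs 1.
Take 3 servings of chicken breast: uses 12 g fat, +84.0 g protein (running total 84.0 g).
Take 2 servings of brown rice: uses 4 g fat, +10.0 g protein (running total 94.0 g).
Take 0.7143 servings of eggs: uses 5 g fat, +5.0 g protein (running total 99.0 g).
Filling greedily by protein-per-g fat is optimal for one linear limit, giving 99.0 g.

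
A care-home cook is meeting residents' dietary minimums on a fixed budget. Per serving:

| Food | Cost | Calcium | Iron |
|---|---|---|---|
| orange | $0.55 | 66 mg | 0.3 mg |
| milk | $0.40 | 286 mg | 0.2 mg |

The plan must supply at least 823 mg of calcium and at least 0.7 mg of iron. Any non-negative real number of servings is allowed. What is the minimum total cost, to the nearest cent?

For a min-cost LP with two ≥-constraints, a basic feasible solution has at most two positive variables.
orange only: max(823/66, 0.7/0.3) = 12.47 servings → $6.86.
milk only: max(823/286, 0.7/0.2) = 3.5 servings → $1.40.
orange + milk with both tight: 0.4904 servings and 2.764 servings → $1.38.
The minimum over all feasible corners is $1.38.

$1.38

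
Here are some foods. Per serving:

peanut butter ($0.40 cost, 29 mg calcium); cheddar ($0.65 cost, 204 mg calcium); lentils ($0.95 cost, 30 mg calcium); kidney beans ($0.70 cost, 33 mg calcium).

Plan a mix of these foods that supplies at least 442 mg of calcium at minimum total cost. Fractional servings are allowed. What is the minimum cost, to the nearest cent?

$1.41

Cost per mg of calcium: cheddar $0.0032, peanut butter $0.0138, kidney beans $0.0212, lentils $0.0317.
With no serving limits, use only cheddar: 442 mg / 204 mg = 2.167 servings × $0.65 = $1.41.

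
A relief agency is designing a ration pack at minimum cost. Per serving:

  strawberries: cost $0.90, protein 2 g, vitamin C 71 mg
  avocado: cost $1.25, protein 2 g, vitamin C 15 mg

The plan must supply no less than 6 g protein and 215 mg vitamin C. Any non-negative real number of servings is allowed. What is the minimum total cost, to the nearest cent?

$2.73

At the optimum either one food covers both requirements or two foods hit both targets exactly; no other combination can be cheaper.
strawberries only: max(6/2, 215/71) = 3.028 servings → $2.73.
avocado only: max(6/2, 215/15) = 14.33 servings → $17.92.
strawberries + avocado: the both-tight solution has a negative serving — not a feasible corner.
Cheapest feasible corner: $2.73.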